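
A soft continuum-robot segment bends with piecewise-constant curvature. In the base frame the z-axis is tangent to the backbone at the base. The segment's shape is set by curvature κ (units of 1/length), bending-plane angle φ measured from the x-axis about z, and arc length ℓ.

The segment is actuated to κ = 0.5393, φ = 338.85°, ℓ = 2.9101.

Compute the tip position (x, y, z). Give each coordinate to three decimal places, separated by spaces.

1.727 -0.668 1.854

θ = κ·ℓ = 0.5393 × 2.9101 = 1.56942 rad
ρ = (1 − cos θ)/κ = (1 − 0.00138)/0.5393 = 1.85170
z = sin θ / κ = 1.00000/0.5393 = 1.85425
x = ρ cos φ = 1.85170 × cos(338.85°) = 1.72697
y = ρ sin φ = 1.85170 × sin(338.85°) = -0.66811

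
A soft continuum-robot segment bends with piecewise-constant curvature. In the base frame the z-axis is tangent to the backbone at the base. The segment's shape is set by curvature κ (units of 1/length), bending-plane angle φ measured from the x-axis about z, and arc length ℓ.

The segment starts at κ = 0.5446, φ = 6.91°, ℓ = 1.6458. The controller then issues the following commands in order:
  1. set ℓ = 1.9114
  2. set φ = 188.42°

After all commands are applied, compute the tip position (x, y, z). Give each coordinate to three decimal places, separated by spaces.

initial: κ=0.5446, φ=6.91°, ℓ=1.6458
cmd 1: set ℓ=1.9114 → (κ,φ,ℓ)=(0.5446,6.91°,1.9114) → tip=(0.9016,0.1093,1.5844)
cmd 2: set φ=188.42° → (κ,φ,ℓ)=(0.5446,188.42°,1.9114) → tip=(-0.8984,-0.1330,1.5844)

-0.898 -0.133 1.584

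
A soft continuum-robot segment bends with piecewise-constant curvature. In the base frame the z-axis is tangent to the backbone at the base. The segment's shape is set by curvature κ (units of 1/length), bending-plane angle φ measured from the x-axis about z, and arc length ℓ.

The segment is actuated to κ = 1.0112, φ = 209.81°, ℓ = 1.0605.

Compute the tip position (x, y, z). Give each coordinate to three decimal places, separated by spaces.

θ = κ·ℓ = 1.0112 × 1.0605 = 1.07238 rad
ρ = (1 − cos θ)/κ = (1 − 0.47804)/1.0112 = 0.51618
z = sin θ / κ = 0.87834/1.0112 = 0.86861
x = ρ cos φ = 0.51618 × cos(209.81°) = -0.44788
y = ρ sin φ = 0.51618 × sin(209.81°) = -0.25661

-0.448 -0.257 0.869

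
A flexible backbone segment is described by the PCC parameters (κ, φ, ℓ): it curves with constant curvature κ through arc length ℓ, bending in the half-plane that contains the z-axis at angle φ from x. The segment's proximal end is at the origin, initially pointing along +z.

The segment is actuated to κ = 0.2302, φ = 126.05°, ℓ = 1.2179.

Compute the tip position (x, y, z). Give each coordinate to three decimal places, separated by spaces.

-0.100 0.137 1.202

θ = κ·ℓ = 0.2302 × 1.2179 = 0.28036 rad
ρ = (1 − cos θ)/κ = (1 − 0.96096)/0.2302 = 0.16961
z = sin θ / κ = 0.27670/0.2302 = 1.20201
x = ρ cos φ = 0.16961 × cos(126.05°) = -0.09981
y = ρ sin φ = 0.16961 × sin(126.05°) = 0.13713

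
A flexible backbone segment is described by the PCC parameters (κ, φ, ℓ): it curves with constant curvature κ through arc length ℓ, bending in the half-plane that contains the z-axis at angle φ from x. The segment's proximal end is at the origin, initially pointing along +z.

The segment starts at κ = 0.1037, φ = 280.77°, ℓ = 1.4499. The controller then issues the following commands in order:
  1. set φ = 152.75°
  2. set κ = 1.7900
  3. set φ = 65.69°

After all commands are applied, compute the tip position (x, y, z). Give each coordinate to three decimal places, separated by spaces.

initial: κ=0.1037, φ=280.77°, ℓ=1.4499
cmd 1: set φ=152.75° → (κ,φ,ℓ)=(0.1037,152.75°,1.4499) → tip=(-0.0967,0.0498,1.4444)
cmd 2: set κ=1.7900 → (κ,φ,ℓ)=(1.7900,152.75°,1.4499) → tip=(-0.9210,0.4744,0.2902)
cmd 3: set φ=65.69° → (κ,φ,ℓ)=(1.7900,65.69°,1.4499) → tip=(0.4265,0.9442,0.2902)

0.426 0.944 0.290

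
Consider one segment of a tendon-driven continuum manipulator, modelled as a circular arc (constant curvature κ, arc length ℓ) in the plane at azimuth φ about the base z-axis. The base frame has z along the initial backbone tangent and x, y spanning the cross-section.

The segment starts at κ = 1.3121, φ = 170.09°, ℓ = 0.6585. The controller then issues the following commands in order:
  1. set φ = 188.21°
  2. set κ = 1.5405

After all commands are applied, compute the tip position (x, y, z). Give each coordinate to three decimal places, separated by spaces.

-0.303 -0.044 0.551

initial: κ=1.3121, φ=170.09°, ℓ=0.6585
cmd 1: set φ=188.21° → (κ,φ,ℓ)=(1.3121,188.21°,0.6585) → tip=(-0.2645,-0.0382,0.5796)
cmd 2: set κ=1.5405 → (κ,φ,ℓ)=(1.5405,188.21°,0.6585) → tip=(-0.3032,-0.0437,0.5512)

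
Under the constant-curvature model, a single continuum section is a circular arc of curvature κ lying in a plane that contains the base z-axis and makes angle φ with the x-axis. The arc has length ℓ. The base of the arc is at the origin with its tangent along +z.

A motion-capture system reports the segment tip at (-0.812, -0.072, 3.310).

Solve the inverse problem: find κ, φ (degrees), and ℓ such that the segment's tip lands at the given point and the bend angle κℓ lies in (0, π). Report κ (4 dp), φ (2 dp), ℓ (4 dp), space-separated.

0.1403 185.07 3.4423

ρ = √(x²+y²) = √(-0.812² + -0.072²) = 0.81519
φ = atan2(y, x) mod 360° = atan2(-0.072, -0.812) = 185.0672°
|p|² = ρ² + z² = 0.81519² + 3.310² = 11.62063
κ = 2ρ / |p|² = 2×0.81519 / 11.62063 = 0.14030
θ = 2·atan2(ρ, z) = 2·atan2(0.81519, 3.310) = 0.48295 rad
ℓ = θ/κ = 0.48295/0.14030 = 3.44226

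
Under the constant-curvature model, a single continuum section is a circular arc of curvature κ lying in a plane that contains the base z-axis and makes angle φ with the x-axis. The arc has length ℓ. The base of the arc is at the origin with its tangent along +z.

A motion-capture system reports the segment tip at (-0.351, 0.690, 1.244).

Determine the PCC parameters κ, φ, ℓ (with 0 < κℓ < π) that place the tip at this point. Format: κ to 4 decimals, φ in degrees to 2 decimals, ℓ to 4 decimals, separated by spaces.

0.7212 116.96 1.5437

ρ = √(x²+y²) = √(-0.351² + 0.690²) = 0.77415
φ = atan2(y, x) mod 360° = atan2(0.690, -0.351) = 116.9622°
|p|² = ρ² + z² = 0.77415² + 1.244² = 2.14684
κ = 2ρ / |p|² = 2×0.77415 / 2.14684 = 0.72120
θ = 2·atan2(ρ, z) = 2·atan2(0.77415, 1.244) = 1.11332 rad
ℓ = θ/κ = 1.11332/0.72120 = 1.54371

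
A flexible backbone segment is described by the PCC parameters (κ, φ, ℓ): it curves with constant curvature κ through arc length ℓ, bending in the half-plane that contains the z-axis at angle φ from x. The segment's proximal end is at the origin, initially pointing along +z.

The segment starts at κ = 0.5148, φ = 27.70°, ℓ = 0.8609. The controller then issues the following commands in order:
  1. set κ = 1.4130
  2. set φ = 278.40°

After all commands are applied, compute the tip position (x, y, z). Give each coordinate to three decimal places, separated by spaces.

initial: κ=0.5148, φ=27.70°, ℓ=0.8609
cmd 1: set κ=1.4130 → (κ,φ,ℓ)=(1.4130,27.70°,0.8609) → tip=(0.4092,0.2148,0.6637)
cmd 2: set φ=278.40° → (κ,φ,ℓ)=(1.4130,278.40°,0.8609) → tip=(0.0675,-0.4572,0.6637)

0.068 -0.457 0.664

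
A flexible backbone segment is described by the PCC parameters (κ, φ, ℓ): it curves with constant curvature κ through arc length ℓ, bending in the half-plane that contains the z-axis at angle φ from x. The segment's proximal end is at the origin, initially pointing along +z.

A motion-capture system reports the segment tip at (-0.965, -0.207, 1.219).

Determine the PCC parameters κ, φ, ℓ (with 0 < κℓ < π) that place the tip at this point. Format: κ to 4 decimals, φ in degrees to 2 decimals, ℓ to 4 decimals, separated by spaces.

0.8024 192.11 1.6964

ρ = √(x²+y²) = √(-0.965² + -0.207²) = 0.98695
φ = atan2(y, x) mod 360° = atan2(-0.207, -0.965) = 192.1069°
|p|² = ρ² + z² = 0.98695² + 1.219² = 2.46004
κ = 2ρ / |p|² = 2×0.98695 / 2.46004 = 0.80239
θ = 2·atan2(ρ, z) = 2·atan2(0.98695, 1.219) = 1.36118 rad
ℓ = θ/κ = 1.36118/0.80239 = 1.69641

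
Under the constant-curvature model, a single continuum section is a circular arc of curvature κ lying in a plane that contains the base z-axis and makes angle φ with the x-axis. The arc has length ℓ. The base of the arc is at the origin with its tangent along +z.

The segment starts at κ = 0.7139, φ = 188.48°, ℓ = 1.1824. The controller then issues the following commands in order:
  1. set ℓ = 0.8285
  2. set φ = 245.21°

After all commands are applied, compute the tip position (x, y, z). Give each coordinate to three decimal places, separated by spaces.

initial: κ=0.7139, φ=188.48°, ℓ=1.1824
cmd 1: set ℓ=0.8285 → (κ,φ,ℓ)=(0.7139,188.48°,0.8285) → tip=(-0.2354,-0.0351,0.7810)
cmd 2: set φ=245.21° → (κ,φ,ℓ)=(0.7139,245.21°,0.8285) → tip=(-0.0998,-0.2160,0.7810)

-0.100 -0.216 0.781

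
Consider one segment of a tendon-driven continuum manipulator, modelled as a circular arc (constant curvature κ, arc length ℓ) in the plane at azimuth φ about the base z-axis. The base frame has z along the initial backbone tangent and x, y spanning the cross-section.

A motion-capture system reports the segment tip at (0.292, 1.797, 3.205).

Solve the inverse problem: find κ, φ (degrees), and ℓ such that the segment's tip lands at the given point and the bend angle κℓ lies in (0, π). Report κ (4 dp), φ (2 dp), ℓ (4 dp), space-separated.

0.2680 80.77 3.8552

ρ = √(x²+y²) = √(0.292² + 1.797²) = 1.82057
φ = atan2(y, x) mod 360° = atan2(1.797, 0.292) = 80.7705°
|p|² = ρ² + z² = 1.82057² + 3.205² = 13.58650
κ = 2ρ / |p|² = 2×1.82057 / 13.58650 = 0.26800
θ = 2·atan2(ρ, z) = 2·atan2(1.82057, 3.205) = 1.03318 rad
ℓ = θ/κ = 1.03318/0.26800 = 3.85518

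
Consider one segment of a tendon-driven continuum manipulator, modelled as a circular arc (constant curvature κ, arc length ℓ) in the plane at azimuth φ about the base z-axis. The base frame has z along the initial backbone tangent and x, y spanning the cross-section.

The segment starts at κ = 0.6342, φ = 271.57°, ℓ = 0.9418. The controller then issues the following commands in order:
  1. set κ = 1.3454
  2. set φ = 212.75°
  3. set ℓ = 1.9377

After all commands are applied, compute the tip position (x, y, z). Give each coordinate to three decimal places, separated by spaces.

-1.163 -0.748 0.379

initial: κ=0.6342, φ=271.57°, ℓ=0.9418
cmd 1: set κ=1.3454 → (κ,φ,ℓ)=(1.3454,271.57°,0.9418) → tip=(0.0143,-0.5208,0.7093)
cmd 2: set φ=212.75° → (κ,φ,ℓ)=(1.3454,212.75°,0.9418) → tip=(-0.4382,-0.2818,0.7093)
cmd 3: set ℓ=1.9377 → (κ,φ,ℓ)=(1.3454,212.75°,1.9377) → tip=(-1.1630,-0.7481,0.3787)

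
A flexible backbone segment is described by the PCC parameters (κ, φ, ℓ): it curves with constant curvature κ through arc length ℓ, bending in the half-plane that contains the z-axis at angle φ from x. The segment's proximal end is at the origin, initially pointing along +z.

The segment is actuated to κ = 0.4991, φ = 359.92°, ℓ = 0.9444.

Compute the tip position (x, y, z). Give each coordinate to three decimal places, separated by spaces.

θ = κ·ℓ = 0.4991 × 0.9444 = 0.47135 rad
ρ = (1 − cos θ)/κ = (1 − 0.89096)/0.4991 = 0.21848
z = sin θ / κ = 0.45409/0.4991 = 0.90982
x = ρ cos φ = 0.21848 × cos(359.92°) = 0.21848
y = ρ sin φ = 0.21848 × sin(359.92°) = -0.00031

0.218 -0.000 0.910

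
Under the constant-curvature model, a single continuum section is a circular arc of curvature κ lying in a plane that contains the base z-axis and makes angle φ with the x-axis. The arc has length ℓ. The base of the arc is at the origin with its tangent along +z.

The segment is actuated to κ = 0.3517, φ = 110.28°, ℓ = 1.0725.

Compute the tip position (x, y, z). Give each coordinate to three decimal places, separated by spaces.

θ = κ·ℓ = 0.3517 × 1.0725 = 0.37720 rad
ρ = (1 − cos θ)/κ = (1 − 0.92970)/0.3517 = 0.19989
z = sin θ / κ = 0.36832/0.3517 = 1.04725
x = ρ cos φ = 0.19989 × cos(110.28°) = -0.06928
y = ρ sin φ = 0.19989 × sin(110.28°) = 0.18749

-0.069 0.187 1.047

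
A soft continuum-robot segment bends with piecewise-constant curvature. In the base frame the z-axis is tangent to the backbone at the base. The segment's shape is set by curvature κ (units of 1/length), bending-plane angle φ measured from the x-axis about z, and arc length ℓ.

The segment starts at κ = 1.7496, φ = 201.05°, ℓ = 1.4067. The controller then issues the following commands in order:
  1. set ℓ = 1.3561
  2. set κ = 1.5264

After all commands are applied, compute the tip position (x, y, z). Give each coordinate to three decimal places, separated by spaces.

-0.904 -0.348 0.575

initial: κ=1.7496, φ=201.05°, ℓ=1.4067
cmd 1: set ℓ=1.3561 → (κ,φ,ℓ)=(1.7496,201.05°,1.3561) → tip=(-0.9167,-0.3528,0.3975)
cmd 2: set κ=1.5264 → (κ,φ,ℓ)=(1.5264,201.05°,1.3561) → tip=(-0.9041,-0.3480,0.5752)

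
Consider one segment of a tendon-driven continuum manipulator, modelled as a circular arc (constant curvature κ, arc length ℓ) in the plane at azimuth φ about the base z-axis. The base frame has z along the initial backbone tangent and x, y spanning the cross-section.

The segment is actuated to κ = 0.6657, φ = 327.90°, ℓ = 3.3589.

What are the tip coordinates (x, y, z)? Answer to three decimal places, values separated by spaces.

θ = κ·ℓ = 0.6657 × 3.3589 = 2.23602 rad
ρ = (1 − cos θ)/κ = (1 − -0.61723)/0.6657 = 2.42937
z = sin θ / κ = 0.78678/0.6657 = 1.18188
x = ρ cos φ = 2.42937 × cos(327.90°) = 2.05798
y = ρ sin φ = 2.42937 × sin(327.90°) = -1.29097

2.058 -1.291 1.182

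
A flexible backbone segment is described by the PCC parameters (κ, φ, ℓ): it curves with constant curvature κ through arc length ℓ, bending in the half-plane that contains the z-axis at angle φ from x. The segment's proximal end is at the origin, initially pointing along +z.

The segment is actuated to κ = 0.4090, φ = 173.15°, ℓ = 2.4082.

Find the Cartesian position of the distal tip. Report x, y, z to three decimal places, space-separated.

θ = κ·ℓ = 0.4090 × 2.4082 = 0.98495 rad
ρ = (1 − cos θ)/κ = (1 − 0.55290)/0.4090 = 1.09315
z = sin θ / κ = 0.83325/0.4090 = 2.03728
x = ρ cos φ = 1.09315 × cos(173.15°) = -1.08535
y = ρ sin φ = 1.09315 × sin(173.15°) = 0.13038

-1.085 0.130 2.037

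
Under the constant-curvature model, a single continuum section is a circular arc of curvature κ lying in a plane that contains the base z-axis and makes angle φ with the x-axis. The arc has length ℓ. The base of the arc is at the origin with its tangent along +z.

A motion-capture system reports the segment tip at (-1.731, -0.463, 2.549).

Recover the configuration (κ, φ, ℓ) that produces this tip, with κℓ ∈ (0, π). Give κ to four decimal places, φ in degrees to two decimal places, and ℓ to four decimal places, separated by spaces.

ρ = √(x²+y²) = √(-1.731² + -0.463²) = 1.79185
φ = atan2(y, x) mod 360° = atan2(-0.463, -1.731) = 194.9747°
|p|² = ρ² + z² = 1.79185² + 2.549² = 9.70813
κ = 2ρ / |p|² = 2×1.79185 / 9.70813 = 0.36914
θ = 2·atan2(ρ, z) = 2·atan2(1.79185, 2.549) = 1.22542 rad
ℓ = θ/κ = 1.22542/0.36914 = 3.31963

0.3691 194.97 3.3196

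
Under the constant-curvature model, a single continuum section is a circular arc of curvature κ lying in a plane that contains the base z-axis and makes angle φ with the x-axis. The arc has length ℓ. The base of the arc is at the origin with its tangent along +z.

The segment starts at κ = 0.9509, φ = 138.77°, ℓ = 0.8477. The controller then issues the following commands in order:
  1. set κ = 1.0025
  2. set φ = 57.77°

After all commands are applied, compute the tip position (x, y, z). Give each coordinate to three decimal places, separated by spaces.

0.181 0.287 0.749

initial: κ=0.9509, φ=138.77°, ℓ=0.8477
cmd 1: set κ=1.0025 → (κ,φ,ℓ)=(1.0025,138.77°,0.8477) → tip=(-0.2550,0.2235,0.7493)
cmd 2: set φ=57.77° → (κ,φ,ℓ)=(1.0025,57.77°,0.8477) → tip=(0.1808,0.2868,0.7493)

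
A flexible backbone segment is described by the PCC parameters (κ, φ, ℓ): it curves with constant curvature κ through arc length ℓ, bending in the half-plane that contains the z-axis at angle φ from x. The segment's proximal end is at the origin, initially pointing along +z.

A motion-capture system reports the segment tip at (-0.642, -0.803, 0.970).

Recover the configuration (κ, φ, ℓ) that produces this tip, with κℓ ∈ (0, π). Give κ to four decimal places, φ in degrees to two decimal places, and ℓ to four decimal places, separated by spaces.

1.0292 231.36 1.5827

ρ = √(x²+y²) = √(-0.642² + -0.803²) = 1.02809
φ = atan2(y, x) mod 360° = atan2(-0.803, -0.642) = 231.3576°
|p|² = ρ² + z² = 1.02809² + 0.970² = 1.99787
κ = 2ρ / |p|² = 2×1.02809 / 1.99787 = 1.02919
θ = 2·atan2(ρ, z) = 2·atan2(1.02809, 0.970) = 1.62893 rad
ℓ = θ/κ = 1.62893/1.02919 = 1.58273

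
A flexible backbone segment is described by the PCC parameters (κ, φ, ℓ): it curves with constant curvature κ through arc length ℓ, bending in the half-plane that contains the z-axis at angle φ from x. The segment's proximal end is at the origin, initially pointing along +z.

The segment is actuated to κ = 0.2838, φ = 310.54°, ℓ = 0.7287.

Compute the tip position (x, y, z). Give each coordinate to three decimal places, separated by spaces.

0.049 -0.057 0.724

θ = κ·ℓ = 0.2838 × 0.7287 = 0.20681 rad
ρ = (1 − cos θ)/κ = (1 − 0.97869)/0.2838 = 0.07508
z = sin θ / κ = 0.20533/0.2838 = 0.72352
x = ρ cos φ = 0.07508 × cos(310.54°) = 0.04880
y = ρ sin φ = 0.07508 × sin(310.54°) = -0.05706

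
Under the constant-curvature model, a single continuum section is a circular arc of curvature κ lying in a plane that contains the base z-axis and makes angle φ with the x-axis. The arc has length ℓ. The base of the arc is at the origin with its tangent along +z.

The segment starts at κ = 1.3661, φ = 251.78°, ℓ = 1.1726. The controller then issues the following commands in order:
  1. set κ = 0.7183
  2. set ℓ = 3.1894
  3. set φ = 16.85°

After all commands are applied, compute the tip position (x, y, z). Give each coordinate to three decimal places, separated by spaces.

2.211 0.670 1.047

initial: κ=1.3661, φ=251.78°, ℓ=1.1726
cmd 1: set κ=0.7183 → (κ,φ,ℓ)=(0.7183,251.78°,1.1726) → tip=(-0.1455,-0.4420,1.0388)
cmd 2: set ℓ=3.1894 → (κ,φ,ℓ)=(0.7183,251.78°,3.1894) → tip=(-0.7224,-2.1945,1.0465)
cmd 3: set φ=16.85° → (κ,φ,ℓ)=(0.7183,16.85°,3.1894) → tip=(2.2111,0.6697,1.0465)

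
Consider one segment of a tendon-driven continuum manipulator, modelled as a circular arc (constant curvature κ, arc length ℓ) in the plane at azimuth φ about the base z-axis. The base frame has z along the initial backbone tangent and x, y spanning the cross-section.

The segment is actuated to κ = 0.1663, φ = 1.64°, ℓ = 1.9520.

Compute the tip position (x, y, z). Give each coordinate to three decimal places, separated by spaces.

0.314 0.009 1.918

θ = κ·ℓ = 0.1663 × 1.9520 = 0.32462 rad
ρ = (1 − cos θ)/κ = (1 − 0.94777)/0.1663 = 0.31405
z = sin θ / κ = 0.31895/0.1663 = 1.91790
x = ρ cos φ = 0.31405 × cos(1.64°) = 0.31393
y = ρ sin φ = 0.31405 × sin(1.64°) = 0.00899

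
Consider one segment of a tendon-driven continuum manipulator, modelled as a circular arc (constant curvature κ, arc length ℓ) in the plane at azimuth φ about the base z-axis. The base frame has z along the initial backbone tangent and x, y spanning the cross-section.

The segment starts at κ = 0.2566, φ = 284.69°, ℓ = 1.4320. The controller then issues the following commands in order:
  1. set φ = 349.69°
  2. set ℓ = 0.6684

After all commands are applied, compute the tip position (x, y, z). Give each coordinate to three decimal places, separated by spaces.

initial: κ=0.2566, φ=284.69°, ℓ=1.4320
cmd 1: set φ=349.69° → (κ,φ,ℓ)=(0.2566,349.69°,1.4320) → tip=(0.2559,-0.0466,1.4000)
cmd 2: set ℓ=0.6684 → (κ,φ,ℓ)=(0.2566,349.69°,0.6684) → tip=(0.0563,-0.0102,0.6651)

0.056 -0.010 0.665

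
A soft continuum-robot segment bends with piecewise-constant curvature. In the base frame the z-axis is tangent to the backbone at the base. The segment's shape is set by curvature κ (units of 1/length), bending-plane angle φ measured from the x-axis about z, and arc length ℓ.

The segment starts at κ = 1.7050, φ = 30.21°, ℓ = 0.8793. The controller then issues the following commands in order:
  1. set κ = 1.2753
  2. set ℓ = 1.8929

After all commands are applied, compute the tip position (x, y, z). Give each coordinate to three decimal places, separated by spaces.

initial: κ=1.7050, φ=30.21°, ℓ=0.8793
cmd 1: set κ=1.2753 → (κ,φ,ℓ)=(1.2753,30.21°,0.8793) → tip=(0.3832,0.2231,0.7063)
cmd 2: set ℓ=1.8929 → (κ,φ,ℓ)=(1.2753,30.21°,1.8929) → tip=(1.1837,0.6892,0.5215)

1.184 0.689 0.521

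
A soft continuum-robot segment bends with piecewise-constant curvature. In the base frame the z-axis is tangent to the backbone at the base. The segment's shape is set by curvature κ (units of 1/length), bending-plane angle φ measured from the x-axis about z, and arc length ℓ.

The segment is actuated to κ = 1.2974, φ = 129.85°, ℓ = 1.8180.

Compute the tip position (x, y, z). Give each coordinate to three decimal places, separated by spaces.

θ = κ·ℓ = 1.2974 × 1.8180 = 2.35867 rad
ρ = (1 − cos θ)/κ = (1 − -0.70886)/1.2974 = 1.31714
z = sin θ / κ = 0.70535/1.2974 = 0.54367
x = ρ cos φ = 1.31714 × cos(129.85°) = -0.84400
y = ρ sin φ = 1.31714 × sin(129.85°) = 1.01120

-0.844 1.011 0.544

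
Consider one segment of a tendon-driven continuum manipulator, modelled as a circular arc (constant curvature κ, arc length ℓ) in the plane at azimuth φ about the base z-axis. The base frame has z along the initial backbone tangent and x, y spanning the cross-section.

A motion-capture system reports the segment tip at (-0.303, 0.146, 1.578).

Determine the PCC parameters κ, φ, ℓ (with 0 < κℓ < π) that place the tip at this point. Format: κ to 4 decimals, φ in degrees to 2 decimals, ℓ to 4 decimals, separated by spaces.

0.2584 154.27 1.6254

ρ = √(x²+y²) = √(-0.303² + 0.146²) = 0.33634
φ = atan2(y, x) mod 360° = atan2(0.146, -0.303) = 154.2730°
|p|² = ρ² + z² = 0.33634² + 1.578² = 2.60321
κ = 2ρ / |p|² = 2×0.33634 / 2.60321 = 0.25840
θ = 2·atan2(ρ, z) = 2·atan2(0.33634, 1.578) = 0.42000 rad
ℓ = θ/κ = 0.42000/0.25840 = 1.62537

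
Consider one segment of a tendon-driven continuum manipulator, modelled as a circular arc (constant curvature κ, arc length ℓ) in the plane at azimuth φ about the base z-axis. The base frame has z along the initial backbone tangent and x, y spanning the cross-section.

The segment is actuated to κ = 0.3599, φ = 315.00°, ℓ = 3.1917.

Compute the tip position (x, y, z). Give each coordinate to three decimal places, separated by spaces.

θ = κ·ℓ = 0.3599 × 3.1917 = 1.14869 rad
ρ = (1 − cos θ)/κ = (1 − 0.40968)/0.3599 = 1.64023
z = sin θ / κ = 0.91223/0.3599 = 2.53467
x = ρ cos φ = 1.64023 × cos(315.00°) = 1.15982
y = ρ sin φ = 1.64023 × sin(315.00°) = -1.15982

1.160 -1.160 2.535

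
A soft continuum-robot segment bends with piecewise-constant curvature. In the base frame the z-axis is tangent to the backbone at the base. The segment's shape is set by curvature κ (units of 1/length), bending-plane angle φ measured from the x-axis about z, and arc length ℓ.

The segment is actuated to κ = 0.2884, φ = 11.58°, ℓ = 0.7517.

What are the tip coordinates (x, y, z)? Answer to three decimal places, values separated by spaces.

0.080 0.016 0.746

θ = κ·ℓ = 0.2884 × 0.7517 = 0.21679 rad
ρ = (1 − cos θ)/κ = (1 − 0.97659)/0.2884 = 0.08116
z = sin θ / κ = 0.21510/0.2884 = 0.74583
x = ρ cos φ = 0.08116 × cos(11.58°) = 0.07951
y = ρ sin φ = 0.08116 × sin(11.58°) = 0.01629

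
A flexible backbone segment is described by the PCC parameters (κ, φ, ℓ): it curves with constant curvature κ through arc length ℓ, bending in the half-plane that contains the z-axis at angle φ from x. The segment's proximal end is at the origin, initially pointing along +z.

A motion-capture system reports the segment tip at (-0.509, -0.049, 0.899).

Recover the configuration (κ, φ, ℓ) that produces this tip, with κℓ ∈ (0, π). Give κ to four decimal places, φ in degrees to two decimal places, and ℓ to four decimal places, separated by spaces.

ρ = √(x²+y²) = √(-0.509² + -0.049²) = 0.51135
φ = atan2(y, x) mod 360° = atan2(-0.049, -0.509) = 185.4988°
|p|² = ρ² + z² = 0.51135² + 0.899² = 1.06968
κ = 2ρ / |p|² = 2×0.51135 / 1.06968 = 0.95608
θ = 2·atan2(ρ, z) = 2·atan2(0.51135, 0.899) = 1.03433 rad
ℓ = θ/κ = 1.03433/0.95608 = 1.08184

0.9561 185.50 1.0818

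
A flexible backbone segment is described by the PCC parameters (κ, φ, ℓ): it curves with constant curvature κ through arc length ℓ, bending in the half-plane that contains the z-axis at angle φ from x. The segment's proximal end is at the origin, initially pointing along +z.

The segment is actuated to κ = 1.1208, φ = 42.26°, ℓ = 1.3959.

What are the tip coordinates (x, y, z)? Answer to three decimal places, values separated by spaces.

0.656 0.596 0.892

θ = κ·ℓ = 1.1208 × 1.3959 = 1.56452 rad
ρ = (1 − cos θ)/κ = (1 − 0.00627)/1.1208 = 0.88662
z = sin θ / κ = 0.99998/1.1208 = 0.89220
x = ρ cos φ = 0.88662 × cos(42.26°) = 0.65619
y = ρ sin φ = 0.88662 × sin(42.26°) = 0.59625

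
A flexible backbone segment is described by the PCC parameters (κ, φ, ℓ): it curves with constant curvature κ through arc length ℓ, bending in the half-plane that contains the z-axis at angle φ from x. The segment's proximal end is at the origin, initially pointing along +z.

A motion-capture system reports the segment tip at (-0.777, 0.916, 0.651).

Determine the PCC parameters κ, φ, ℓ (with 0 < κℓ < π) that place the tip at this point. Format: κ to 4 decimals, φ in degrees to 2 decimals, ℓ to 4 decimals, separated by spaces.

1.2870 130.31 1.6692

ρ = √(x²+y²) = √(-0.777² + 0.916²) = 1.20116
φ = atan2(y, x) mod 360° = atan2(0.916, -0.777) = 130.3064°
|p|² = ρ² + z² = 1.20116² + 0.651² = 1.86659
κ = 2ρ / |p|² = 2×1.20116 / 1.86659 = 1.28701
θ = 2·atan2(ρ, z) = 2·atan2(1.20116, 0.651) = 2.14827 rad
ℓ = θ/κ = 2.14827/1.28701 = 1.66919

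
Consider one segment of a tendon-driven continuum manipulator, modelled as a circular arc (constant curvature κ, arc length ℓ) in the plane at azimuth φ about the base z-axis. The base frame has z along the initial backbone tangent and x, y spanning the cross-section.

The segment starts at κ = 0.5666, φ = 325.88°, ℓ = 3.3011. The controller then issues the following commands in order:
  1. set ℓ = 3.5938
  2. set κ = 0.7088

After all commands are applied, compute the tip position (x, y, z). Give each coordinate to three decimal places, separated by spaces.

2.136 -1.447 0.790

initial: κ=0.5666, φ=325.88°, ℓ=3.3011
cmd 1: set ℓ=3.5938 → (κ,φ,ℓ)=(0.5666,325.88°,3.5938) → tip=(2.1169,-1.4343,1.5772)
cmd 2: set κ=0.7088 → (κ,φ,ℓ)=(0.7088,325.88°,3.5938) → tip=(2.1357,-1.4471,0.7900)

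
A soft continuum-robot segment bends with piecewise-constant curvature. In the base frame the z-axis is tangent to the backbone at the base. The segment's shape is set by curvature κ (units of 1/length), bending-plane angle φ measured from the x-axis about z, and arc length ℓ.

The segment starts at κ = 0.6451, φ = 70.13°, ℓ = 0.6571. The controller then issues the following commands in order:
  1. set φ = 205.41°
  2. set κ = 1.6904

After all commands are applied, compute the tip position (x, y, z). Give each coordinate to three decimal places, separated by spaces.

initial: κ=0.6451, φ=70.13°, ℓ=0.6571
cmd 1: set φ=205.41° → (κ,φ,ℓ)=(0.6451,205.41°,0.6571) → tip=(-0.1239,-0.0589,0.6376)
cmd 2: set κ=1.6904 → (κ,φ,ℓ)=(1.6904,205.41°,0.6571) → tip=(-0.2971,-0.1411,0.5301)

-0.297 -0.141 0.530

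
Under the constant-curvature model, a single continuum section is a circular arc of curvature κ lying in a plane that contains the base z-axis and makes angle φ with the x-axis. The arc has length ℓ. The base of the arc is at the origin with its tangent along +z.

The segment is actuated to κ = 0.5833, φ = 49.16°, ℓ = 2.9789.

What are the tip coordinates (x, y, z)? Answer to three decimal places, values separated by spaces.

1.307 1.512 1.691

θ = κ·ℓ = 0.5833 × 2.9789 = 1.73759 rad
ρ = (1 − cos θ)/κ = (1 − -0.16602)/0.5833 = 1.99901
z = sin θ / κ = 0.98612/0.5833 = 1.69059
x = ρ cos φ = 1.99901 × cos(49.16°) = 1.30725
y = ρ sin φ = 1.99901 × sin(49.16°) = 1.51233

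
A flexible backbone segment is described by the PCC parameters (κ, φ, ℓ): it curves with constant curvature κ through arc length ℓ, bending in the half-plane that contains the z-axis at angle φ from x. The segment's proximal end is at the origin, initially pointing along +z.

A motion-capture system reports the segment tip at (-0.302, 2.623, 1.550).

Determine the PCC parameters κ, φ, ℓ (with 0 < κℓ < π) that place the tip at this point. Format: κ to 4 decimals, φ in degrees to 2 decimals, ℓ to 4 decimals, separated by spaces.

ρ = √(x²+y²) = √(-0.302² + 2.623²) = 2.64033
φ = atan2(y, x) mod 360° = atan2(2.623, -0.302) = 96.5678°
|p|² = ρ² + z² = 2.64033² + 1.550² = 9.37383
κ = 2ρ / |p|² = 2×2.64033 / 9.37383 = 0.56334
θ = 2·atan2(ρ, z) = 2·atan2(2.64033, 1.550) = 2.07991 rad
ℓ = θ/κ = 2.07991/0.56334 = 3.69210

0.5633 96.57 3.6921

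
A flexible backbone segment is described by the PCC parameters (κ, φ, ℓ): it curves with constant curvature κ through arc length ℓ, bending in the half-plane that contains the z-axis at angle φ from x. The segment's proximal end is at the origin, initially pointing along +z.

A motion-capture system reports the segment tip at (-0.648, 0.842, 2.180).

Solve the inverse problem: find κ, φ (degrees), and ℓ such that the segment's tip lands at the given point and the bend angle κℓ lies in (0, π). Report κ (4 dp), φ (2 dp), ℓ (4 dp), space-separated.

ρ = √(x²+y²) = √(-0.648² + 0.842²) = 1.06248
φ = atan2(y, x) mod 360° = atan2(0.842, -0.648) = 127.5817°
|p|² = ρ² + z² = 1.06248² + 2.180² = 5.88127
κ = 2ρ / |p|² = 2×1.06248 / 5.88127 = 0.36131
θ = 2·atan2(ρ, z) = 2·atan2(1.06248, 2.180) = 0.90700 rad
ℓ = θ/κ = 0.90700/0.36131 = 2.51030

0.3613 127.58 2.5103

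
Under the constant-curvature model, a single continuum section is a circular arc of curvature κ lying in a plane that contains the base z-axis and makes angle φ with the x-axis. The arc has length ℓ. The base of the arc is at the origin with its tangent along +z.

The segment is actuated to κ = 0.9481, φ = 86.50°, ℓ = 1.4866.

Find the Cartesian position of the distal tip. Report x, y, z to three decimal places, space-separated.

θ = κ·ℓ = 0.9481 × 1.4866 = 1.40945 rad
ρ = (1 − cos θ)/κ = (1 − 0.16065)/0.9481 = 0.88530
z = sin θ / κ = 0.98701/0.9481 = 1.04104
x = ρ cos φ = 0.88530 × cos(86.50°) = 0.05405
y = ρ sin φ = 0.88530 × sin(86.50°) = 0.88364

0.054 0.884 1.041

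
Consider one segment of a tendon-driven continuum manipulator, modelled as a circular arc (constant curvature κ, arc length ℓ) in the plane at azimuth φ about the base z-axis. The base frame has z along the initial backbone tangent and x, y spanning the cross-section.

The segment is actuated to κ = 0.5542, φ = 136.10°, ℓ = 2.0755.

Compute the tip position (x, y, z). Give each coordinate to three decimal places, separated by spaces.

θ = κ·ℓ = 0.5542 × 2.0755 = 1.15024 rad
ρ = (1 − cos θ)/κ = (1 − 0.40827)/0.5542 = 1.06773
z = sin θ / κ = 0.91286/0.5542 = 1.64717
x = ρ cos φ = 1.06773 × cos(136.10°) = -0.76935
y = ρ sin φ = 1.06773 × sin(136.10°) = 0.74036

-0.769 0.740 1.647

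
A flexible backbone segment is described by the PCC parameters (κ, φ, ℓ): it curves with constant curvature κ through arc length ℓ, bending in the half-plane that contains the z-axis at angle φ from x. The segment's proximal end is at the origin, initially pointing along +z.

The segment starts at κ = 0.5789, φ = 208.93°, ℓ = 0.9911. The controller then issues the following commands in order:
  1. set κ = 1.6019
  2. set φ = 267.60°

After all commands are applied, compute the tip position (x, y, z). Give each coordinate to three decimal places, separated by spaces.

-0.027 -0.634 0.624

initial: κ=0.5789, φ=208.93°, ℓ=0.9911
cmd 1: set κ=1.6019 → (κ,φ,ℓ)=(1.6019,208.93°,0.9911) → tip=(-0.5556,-0.3071,0.6242)
cmd 2: set φ=267.60° → (κ,φ,ℓ)=(1.6019,267.60°,0.9911) → tip=(-0.0266,-0.6342,0.6242)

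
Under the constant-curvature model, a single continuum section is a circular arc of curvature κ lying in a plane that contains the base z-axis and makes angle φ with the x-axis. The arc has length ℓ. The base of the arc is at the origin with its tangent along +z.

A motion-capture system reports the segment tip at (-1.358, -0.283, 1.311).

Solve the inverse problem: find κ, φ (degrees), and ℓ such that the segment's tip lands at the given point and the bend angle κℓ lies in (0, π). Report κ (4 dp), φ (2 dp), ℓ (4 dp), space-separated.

ρ = √(x²+y²) = √(-1.358² + -0.283²) = 1.38717
φ = atan2(y, x) mod 360° = atan2(-0.283, -1.358) = 191.7717°
|p|² = ρ² + z² = 1.38717² + 1.311² = 3.64297
κ = 2ρ / |p|² = 2×1.38717 / 3.64297 = 0.76156
θ = 2·atan2(ρ, z) = 2·atan2(1.38717, 1.311) = 1.62725 rad
ℓ = θ/κ = 1.62725/0.76156 = 2.13672

0.7616 191.77 2.1367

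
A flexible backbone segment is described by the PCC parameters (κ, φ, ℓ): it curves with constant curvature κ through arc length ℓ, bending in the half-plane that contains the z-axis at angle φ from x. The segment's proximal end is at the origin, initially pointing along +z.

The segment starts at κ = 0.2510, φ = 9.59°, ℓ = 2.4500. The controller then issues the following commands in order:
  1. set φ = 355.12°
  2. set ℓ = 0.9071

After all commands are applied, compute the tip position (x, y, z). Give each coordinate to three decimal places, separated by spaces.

0.102 -0.009 0.899

initial: κ=0.2510, φ=9.59°, ℓ=2.4500
cmd 1: set φ=355.12° → (κ,φ,ℓ)=(0.2510,355.12°,2.4500) → tip=(0.7272,-0.0621,2.2985)
cmd 2: set ℓ=0.9071 → (κ,φ,ℓ)=(0.2510,355.12°,0.9071) → tip=(0.1024,-0.0087,0.8993)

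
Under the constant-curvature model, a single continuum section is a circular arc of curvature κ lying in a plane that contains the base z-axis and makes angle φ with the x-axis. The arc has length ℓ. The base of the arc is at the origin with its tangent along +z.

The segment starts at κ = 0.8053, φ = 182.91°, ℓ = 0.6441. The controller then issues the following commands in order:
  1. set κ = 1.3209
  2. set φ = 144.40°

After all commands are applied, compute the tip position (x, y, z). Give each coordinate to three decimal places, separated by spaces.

-0.210 0.150 0.569

initial: κ=0.8053, φ=182.91°, ℓ=0.6441
cmd 1: set κ=1.3209 → (κ,φ,ℓ)=(1.3209,182.91°,0.6441) → tip=(-0.2575,-0.0131,0.5692)
cmd 2: set φ=144.40° → (κ,φ,ℓ)=(1.3209,144.40°,0.6441) → tip=(-0.2097,0.1501,0.5692)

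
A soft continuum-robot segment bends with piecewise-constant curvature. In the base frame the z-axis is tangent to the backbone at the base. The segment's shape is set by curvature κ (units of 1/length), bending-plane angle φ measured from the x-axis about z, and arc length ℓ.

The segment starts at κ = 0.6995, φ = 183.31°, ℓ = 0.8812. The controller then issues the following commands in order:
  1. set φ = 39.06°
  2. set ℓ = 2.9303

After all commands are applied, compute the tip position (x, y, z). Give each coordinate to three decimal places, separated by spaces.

1.622 1.316 1.269

initial: κ=0.6995, φ=183.31°, ℓ=0.8812
cmd 1: set φ=39.06° → (κ,φ,ℓ)=(0.6995,39.06°,0.8812) → tip=(0.2043,0.1658,0.8264)
cmd 2: set ℓ=2.9303 → (κ,φ,ℓ)=(0.6995,39.06°,2.9303) → tip=(1.6216,1.3160,1.2687)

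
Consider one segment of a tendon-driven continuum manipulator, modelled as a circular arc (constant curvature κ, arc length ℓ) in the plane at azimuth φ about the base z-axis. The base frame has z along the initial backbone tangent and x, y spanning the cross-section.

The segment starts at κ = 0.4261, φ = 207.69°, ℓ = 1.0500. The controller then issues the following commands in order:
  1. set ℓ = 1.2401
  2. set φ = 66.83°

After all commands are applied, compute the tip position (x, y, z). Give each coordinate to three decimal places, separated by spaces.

initial: κ=0.4261, φ=207.69°, ℓ=1.0500
cmd 1: set ℓ=1.2401 → (κ,φ,ℓ)=(0.4261,207.69°,1.2401) → tip=(-0.2834,-0.1487,1.1832)
cmd 2: set φ=66.83° → (κ,φ,ℓ)=(0.4261,66.83°,1.2401) → tip=(0.1259,0.2943,1.1832)

0.126 0.294 1.183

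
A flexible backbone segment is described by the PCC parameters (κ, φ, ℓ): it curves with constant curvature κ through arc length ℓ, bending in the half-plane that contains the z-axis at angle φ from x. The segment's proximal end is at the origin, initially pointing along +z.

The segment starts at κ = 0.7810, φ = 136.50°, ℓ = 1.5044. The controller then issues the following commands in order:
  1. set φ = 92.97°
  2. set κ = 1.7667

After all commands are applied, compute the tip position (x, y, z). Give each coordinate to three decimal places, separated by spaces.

initial: κ=0.7810, φ=136.50°, ℓ=1.5044
cmd 1: set φ=92.97° → (κ,φ,ℓ)=(0.7810,92.97°,1.5044) → tip=(-0.0408,0.7856,1.1814)
cmd 2: set κ=1.7667 → (κ,φ,ℓ)=(1.7667,92.97°,1.5044) → tip=(-0.0553,1.0657,0.2633)

-0.055 1.066 0.263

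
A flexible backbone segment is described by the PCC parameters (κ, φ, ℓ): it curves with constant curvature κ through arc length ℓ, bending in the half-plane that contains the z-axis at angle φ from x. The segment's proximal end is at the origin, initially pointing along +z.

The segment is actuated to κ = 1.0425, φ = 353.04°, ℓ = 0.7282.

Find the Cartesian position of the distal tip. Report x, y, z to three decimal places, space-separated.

θ = κ·ℓ = 1.0425 × 0.7282 = 0.75915 rad
ρ = (1 − cos θ)/κ = (1 − 0.72542)/1.0425 = 0.26338
z = sin θ / κ = 0.68830/1.0425 = 0.66024
x = ρ cos φ = 0.26338 × cos(353.04°) = 0.26144
y = ρ sin φ = 0.26338 × sin(353.04°) = -0.03192

0.261 -0.032 0.660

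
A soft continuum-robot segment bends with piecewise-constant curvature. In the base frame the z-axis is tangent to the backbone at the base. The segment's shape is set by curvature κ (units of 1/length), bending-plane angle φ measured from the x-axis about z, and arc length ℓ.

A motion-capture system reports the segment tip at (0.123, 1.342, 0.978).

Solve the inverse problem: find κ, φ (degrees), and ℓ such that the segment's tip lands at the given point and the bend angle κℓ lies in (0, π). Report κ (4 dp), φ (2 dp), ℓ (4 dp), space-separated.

ρ = √(x²+y²) = √(0.123² + 1.342²) = 1.34762
φ = atan2(y, x) mod 360° = atan2(1.342, 0.123) = 84.7632°
|p|² = ρ² + z² = 1.34762² + 0.978² = 2.77258
κ = 2ρ / |p|² = 2×1.34762 / 2.77258 = 0.97211
θ = 2·atan2(ρ, z) = 2·atan2(1.34762, 0.978) = 1.88603 rad
ℓ = θ/κ = 1.88603/0.97211 = 1.94014

0.9721 84.76 1.9401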